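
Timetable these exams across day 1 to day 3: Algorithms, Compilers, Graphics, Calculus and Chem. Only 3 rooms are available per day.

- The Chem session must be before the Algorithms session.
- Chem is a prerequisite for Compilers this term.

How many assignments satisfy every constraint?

42

Splitting on Algorithms: it can be day 2 (17), day 3 (25). Listing each branch's schedules as (Compilers, Graphics, Calculus, Chem) by day number:
Algorithms=day 2: (2,1,1,1) (2,1,2,1) (2,1,3,1) (2,2,1,1) (2,2,3,1) (2,3,1,1) (2,3,2,1) (2,3,3,1) (3,1,1,1) (3,1,2,1) (3,1,3,1) (3,2,1,1) (3,2,2,1) (3,2,3,1) (3,3,1,1) (3,3,2,1) (3,3,3,1) — 17.
Algorithms=day 3: (2,1,1,1) (2,1,2,1) (2,1,3,1) (2,2,1,1) (2,2,2,1) (2,2,3,1) (2,3,1,1) (2,3,2,1) (2,3,3,1) (3,1,1,1) (3,1,1,2) (3,1,2,1) (3,1,2,2) (3,1,3,1) (3,1,3,2) (3,2,1,1) (3,2,1,2) (3,2,2,1) (3,2,2,2) (3,2,3,1) (3,2,3,2) (3,3,1,1) (3,3,1,2) (3,3,2,1) (3,3,2,2) — 25.
Summing: 17 + 25 = 42.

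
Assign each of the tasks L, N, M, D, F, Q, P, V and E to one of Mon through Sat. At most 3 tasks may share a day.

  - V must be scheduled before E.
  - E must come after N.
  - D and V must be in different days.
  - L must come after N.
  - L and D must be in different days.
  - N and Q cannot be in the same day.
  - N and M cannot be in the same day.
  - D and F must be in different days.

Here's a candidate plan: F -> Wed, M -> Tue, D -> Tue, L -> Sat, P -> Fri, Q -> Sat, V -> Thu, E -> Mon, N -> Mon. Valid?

V must be scheduled before E — violated.
L must come after N — holds.
D and V must be in different days — holds.
D and F must be in different days — holds.
N and M cannot be in the same day — holds.
N and Q cannot be in the same day — holds.
E must come after N — violated.
At most 3 tasks may share a day — holds.
L and D must be in different days — holds.

No — it violates: V must be scheduled before E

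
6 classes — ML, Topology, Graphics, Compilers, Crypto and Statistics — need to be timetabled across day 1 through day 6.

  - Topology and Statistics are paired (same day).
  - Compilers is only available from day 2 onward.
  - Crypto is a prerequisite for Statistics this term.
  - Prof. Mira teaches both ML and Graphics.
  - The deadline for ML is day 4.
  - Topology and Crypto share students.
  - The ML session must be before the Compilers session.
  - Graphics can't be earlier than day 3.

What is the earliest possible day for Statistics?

Precedence pushes Statistics to at least day 2.
Statistics at day 2 is achievable: Graphics=day 3, Crypto=day 1, ML=day 1, Statistics=day 2, Compilers=day 2, Topology=day 2.

day 2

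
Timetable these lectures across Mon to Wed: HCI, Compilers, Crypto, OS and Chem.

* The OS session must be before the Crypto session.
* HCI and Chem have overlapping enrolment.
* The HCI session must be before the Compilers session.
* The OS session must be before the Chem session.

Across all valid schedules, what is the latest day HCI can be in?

Tue

Downstream work caps HCI at Tue.
HCI at Tue is achievable: OS in Mon, Compilers in Wed, Crypto in Tue, HCI in Tue, Chem in Wed.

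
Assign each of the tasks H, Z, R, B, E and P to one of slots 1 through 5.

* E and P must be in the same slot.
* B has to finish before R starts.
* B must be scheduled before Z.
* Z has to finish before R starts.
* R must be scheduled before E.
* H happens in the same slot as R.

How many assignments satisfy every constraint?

Splitting on H: it can be 3 (2), 4 (3). Listing each branch's schedules as (Z, R, B, E, P):
H=3: (2,3,1,4,4) (2,3,1,5,5) — 2.
H=4: (2,4,1,5,5) (3,4,1,5,5) (3,4,2,5,5) — 3.
Summing: 2 + 3 = 5.

5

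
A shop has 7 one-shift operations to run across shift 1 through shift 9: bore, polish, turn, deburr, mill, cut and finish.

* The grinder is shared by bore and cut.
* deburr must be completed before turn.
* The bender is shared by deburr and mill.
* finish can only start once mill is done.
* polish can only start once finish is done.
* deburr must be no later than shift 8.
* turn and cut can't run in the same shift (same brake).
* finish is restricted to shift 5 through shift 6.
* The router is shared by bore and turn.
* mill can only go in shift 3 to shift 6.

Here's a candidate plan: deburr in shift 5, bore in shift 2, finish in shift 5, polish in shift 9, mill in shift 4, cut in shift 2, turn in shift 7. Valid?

Invalid. The grinder is shared by bore and cut.

The bender is shared by deburr and mill — holds.
mill can only go in shift 3 to shift 6 — holds.
polish can only start once finish is done — holds.
The router is shared by bore and turn — holds.
finish can only start once mill is done — holds.
finish is restricted to shift 5 through shift 6 — holds.
deburr must be no later than shift 8 — holds.
The grinder is shared by bore and cut — violated.
deburr must be completed before turn — holds.
turn and cut can't run in the same shift (same brake) — holds.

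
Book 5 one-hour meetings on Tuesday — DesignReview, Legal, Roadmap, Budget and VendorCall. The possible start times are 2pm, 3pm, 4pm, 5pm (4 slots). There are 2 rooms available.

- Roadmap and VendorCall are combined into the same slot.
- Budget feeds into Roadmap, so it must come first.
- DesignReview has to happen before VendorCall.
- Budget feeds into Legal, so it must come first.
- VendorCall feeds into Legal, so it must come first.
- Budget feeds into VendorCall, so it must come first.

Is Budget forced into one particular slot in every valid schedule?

No

Budget can be 2pm (e.g. Legal=4pm; VendorCall=3pm; Roadmap=3pm; DesignReview=2pm; Budget=2pm) or 3pm (e.g. Budget in 3pm; VendorCall in 4pm; Roadmap in 4pm; DesignReview in 2pm; Legal in 5pm).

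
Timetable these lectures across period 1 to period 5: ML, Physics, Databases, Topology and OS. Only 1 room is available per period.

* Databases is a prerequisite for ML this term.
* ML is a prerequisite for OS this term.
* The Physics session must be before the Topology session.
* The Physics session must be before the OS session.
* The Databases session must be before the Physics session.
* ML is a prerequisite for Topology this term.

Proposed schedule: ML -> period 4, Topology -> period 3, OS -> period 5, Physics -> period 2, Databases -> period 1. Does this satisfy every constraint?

No — it violates: ML is a prerequisite for Topology this term

Databases is a prerequisite for ML this term — holds.
The Physics session must be before the OS session — holds.
The Databases session must be before the Physics session — holds.
The Physics session must be before the Topology session — holds.
Only 1 room is available per period — holds.
ML is a prerequisite for OS this term — holds.
ML is a prerequisite for Topology this term — violated.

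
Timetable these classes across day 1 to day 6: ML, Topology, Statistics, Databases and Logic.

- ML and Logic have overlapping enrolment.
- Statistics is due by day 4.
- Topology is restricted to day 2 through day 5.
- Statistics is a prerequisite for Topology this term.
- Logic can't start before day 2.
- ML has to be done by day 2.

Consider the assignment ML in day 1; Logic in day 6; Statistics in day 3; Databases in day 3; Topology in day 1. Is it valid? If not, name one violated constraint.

Invalid. Statistics is a prerequisite for Topology this term.

Topology is restricted to day 2 through day 5 — violated.
Statistics is due by day 4 — holds.
ML has to be done by day 2 — holds.
ML and Logic have overlapping enrolment — holds.
Statistics is a prerequisite for Topology this term — violated.
Logic can't start before day 2 — holds.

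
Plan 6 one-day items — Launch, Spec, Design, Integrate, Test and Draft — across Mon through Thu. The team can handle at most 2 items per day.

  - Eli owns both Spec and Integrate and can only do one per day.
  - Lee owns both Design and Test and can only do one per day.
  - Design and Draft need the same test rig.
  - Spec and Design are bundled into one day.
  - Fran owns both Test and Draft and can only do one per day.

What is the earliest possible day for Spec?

Mon

Spec at Mon is achievable: Launch -> Tue; Integrate -> Tue; Draft -> Thu; Test -> Wed; Spec -> Mon; Design -> Mon.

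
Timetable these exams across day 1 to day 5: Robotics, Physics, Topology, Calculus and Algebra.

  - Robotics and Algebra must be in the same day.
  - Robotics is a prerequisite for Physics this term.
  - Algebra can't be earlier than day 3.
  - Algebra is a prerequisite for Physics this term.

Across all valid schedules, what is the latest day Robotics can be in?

day 4

Robotics must be in the same day as Algebra, which can't be before day 3, so Robotics is at least day 3; downstream work caps Robotics at day 4.
Robotics at day 4 is achievable: Topology=day 1, Algebra=day 4, Calculus=day 1, Robotics=day 4, Physics=day 5.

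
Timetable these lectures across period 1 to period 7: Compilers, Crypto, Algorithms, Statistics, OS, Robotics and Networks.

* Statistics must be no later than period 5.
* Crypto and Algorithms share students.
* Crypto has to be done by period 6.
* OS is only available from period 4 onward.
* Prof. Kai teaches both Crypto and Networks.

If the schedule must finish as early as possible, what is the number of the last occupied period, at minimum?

OS can't be placed before period 4, so the schedule must run through at least period 4.
4 works (last occupied period: period 4): for example OS -> period 4; Algorithms -> period 2; Statistics -> period 1; Networks -> period 2; Compilers -> period 1; Crypto -> period 1; Robotics -> period 1.

4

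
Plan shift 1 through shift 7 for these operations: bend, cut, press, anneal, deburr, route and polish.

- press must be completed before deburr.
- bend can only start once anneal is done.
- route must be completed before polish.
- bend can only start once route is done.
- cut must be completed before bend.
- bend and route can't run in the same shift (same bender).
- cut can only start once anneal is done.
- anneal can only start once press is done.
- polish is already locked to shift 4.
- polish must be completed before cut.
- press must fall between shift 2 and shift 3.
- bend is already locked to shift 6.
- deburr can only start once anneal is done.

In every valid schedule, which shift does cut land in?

polish is fixed at shift 4 and must come before cut, so cut is at least shift 5.
bend is fixed at shift 6 and must come after cut, so cut is at most shift 5.
So cut must be shift 5.

shift 5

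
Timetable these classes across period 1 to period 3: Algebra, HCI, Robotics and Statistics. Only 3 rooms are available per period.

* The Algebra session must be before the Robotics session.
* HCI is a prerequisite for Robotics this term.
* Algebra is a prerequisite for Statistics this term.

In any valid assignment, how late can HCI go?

Downstream work caps HCI at period 2.
HCI at period 2 is achievable: Statistics=period 2, HCI=period 2, Robotics=period 3, Algebra=period 1.

period 2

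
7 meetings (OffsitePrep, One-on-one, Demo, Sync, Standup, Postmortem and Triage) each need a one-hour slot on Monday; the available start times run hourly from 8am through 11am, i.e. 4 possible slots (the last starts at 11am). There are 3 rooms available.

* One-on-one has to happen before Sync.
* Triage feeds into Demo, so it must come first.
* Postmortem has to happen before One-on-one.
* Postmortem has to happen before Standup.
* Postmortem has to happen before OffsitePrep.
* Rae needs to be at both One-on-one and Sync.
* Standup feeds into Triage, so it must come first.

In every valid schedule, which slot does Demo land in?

11am

Precedence pushes Demo to at least 11am.
So Demo is pinned to 11am.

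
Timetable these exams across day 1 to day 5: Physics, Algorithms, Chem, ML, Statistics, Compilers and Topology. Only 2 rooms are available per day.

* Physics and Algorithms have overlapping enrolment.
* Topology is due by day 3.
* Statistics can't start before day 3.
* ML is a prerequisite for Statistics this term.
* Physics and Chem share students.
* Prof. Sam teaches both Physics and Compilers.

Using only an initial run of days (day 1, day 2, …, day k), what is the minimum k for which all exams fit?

4 days

The precedence chain requires at least 2 distinct days.
With at most 2 per day and 7 exams, at least 4 days are needed.
Statistics can't be placed before day 3, so the schedule must run through at least day 3.
4 works (last occupied day: day 4): for example Physics -> day 2, Chem -> day 4, Topology -> day 1, Compilers -> day 4, Algorithms -> day 3, Statistics -> day 3, ML -> day 1.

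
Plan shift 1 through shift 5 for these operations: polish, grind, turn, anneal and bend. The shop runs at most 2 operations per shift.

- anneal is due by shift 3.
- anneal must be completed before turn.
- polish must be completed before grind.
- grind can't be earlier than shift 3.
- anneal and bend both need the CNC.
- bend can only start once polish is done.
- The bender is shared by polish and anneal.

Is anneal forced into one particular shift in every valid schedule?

anneal can be shift 1 (e.g. turn=shift 2; polish=shift 2; bend=shift 3; grind=shift 3; anneal=shift 1) or shift 2 (e.g. bend in shift 4; grind in shift 3; polish in shift 1; turn in shift 3; anneal in shift 2).

No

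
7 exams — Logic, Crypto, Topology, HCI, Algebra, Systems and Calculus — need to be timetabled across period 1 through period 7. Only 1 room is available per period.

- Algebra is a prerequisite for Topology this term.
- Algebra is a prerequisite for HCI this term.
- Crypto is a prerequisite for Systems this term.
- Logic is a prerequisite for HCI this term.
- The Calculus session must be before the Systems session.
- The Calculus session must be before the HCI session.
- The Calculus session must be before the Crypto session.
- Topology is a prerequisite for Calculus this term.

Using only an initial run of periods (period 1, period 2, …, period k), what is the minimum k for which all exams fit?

7 periods

The precedence chain requires at least 5 distinct periods.
With at most 1 per period and 7 exams, at least 7 periods are needed.
7 works (last occupied period: period 7): for example Crypto in period 6, Logic in period 4, Calculus in period 3, Systems in period 7, HCI in period 5, Topology in period 2, Algebra in period 1.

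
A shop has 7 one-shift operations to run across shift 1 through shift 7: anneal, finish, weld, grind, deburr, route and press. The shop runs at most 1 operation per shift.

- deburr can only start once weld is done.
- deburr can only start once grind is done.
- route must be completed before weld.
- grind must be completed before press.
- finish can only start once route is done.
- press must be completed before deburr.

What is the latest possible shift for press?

shift 6

Precedence pushes press to at least shift 2; downstream work caps press at shift 6.
press at shift 6 is achievable: press in shift 6; weld in shift 2; deburr in shift 7; route in shift 1; grind in shift 3; anneal in shift 5; finish in shift 4.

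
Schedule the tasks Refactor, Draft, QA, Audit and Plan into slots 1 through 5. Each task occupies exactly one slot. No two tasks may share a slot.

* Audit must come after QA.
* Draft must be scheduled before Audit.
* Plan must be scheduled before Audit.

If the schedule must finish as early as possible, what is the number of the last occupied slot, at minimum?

5

The precedence chain requires at least 2 distinct slots.
With at most 1 per slot and 5 tasks, at least 5 slots are needed.
5 works (last occupied slot: 5): for example QA -> 2; Refactor -> 5; Draft -> 1; Plan -> 3; Audit -> 4.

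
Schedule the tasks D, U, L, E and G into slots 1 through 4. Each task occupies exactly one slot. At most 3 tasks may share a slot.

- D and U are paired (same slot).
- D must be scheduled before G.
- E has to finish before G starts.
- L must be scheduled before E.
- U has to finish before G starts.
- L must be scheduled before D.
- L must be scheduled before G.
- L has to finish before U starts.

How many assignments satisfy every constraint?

6

Splitting on D: it can be 2 (3), 3 (3). Listing each branch's schedules as (U, L, E, G):
D=2: (2,1,2,3) (2,1,2,4) (2,1,3,4) — 3.
D=3: (3,1,2,4) (3,1,3,4) (3,2,3,4) — 3.
Summing: 3 + 3 = 6.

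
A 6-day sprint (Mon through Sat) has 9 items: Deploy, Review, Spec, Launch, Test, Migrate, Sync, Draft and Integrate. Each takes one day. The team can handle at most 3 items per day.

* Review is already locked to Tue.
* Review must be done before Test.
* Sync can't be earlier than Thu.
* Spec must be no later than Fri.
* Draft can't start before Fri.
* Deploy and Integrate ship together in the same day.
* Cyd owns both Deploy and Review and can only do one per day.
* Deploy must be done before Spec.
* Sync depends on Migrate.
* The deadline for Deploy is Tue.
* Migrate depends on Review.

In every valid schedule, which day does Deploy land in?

Mon

Deploy's window is Mon–Tue.
Review is fixed at Tue, and Deploy can't share a day with Review.
So Deploy must be Mon.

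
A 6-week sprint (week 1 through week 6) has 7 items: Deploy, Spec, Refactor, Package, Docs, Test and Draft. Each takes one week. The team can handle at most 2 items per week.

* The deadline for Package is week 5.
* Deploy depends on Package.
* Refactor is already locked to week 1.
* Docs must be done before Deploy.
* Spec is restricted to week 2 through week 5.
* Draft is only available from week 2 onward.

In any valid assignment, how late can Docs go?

Downstream work caps Docs at week 5.
Docs at week 5 is achievable: Deploy -> week 6, Docs -> week 5, Refactor -> week 1, Draft -> week 2, Spec -> week 2, Package -> week 1, Test -> week 3.

week 5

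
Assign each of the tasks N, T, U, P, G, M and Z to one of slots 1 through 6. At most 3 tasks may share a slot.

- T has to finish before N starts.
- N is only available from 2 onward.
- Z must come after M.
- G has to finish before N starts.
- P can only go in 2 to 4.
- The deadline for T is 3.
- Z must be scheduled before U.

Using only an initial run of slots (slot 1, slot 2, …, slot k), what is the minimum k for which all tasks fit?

3

The precedence chain requires at least 3 distinct slots.
With at most 3 per slot and 7 tasks, at least 3 slots are needed.
3 works (last occupied slot: 3): for example T in 1; N in 2; Z in 2; P in 2; G in 1; M in 1; U in 3.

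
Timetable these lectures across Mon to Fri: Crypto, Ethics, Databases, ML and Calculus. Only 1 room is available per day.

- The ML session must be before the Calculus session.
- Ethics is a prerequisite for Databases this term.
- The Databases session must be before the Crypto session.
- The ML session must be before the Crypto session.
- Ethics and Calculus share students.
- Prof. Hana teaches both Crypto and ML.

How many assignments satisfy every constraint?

9

Splitting on Crypto: it can be Thu (3), Fri (6). Listing each branch's schedules as (Ethics, Databases, ML, Calculus):
Crypto=Thu: (Mon,Tue,Wed,Fri) (Mon,Wed,Tue,Fri) (Tue,Wed,Mon,Fri) — 3.
Crypto=Fri: (Mon,Tue,Wed,Thu) (Mon,Wed,Tue,Thu) (Mon,Thu,Tue,Wed) (Tue,Wed,Mon,Thu) (Tue,Thu,Mon,Wed) (Wed,Thu,Mon,Tue) — 6.
Summing: 3 + 6 = 9.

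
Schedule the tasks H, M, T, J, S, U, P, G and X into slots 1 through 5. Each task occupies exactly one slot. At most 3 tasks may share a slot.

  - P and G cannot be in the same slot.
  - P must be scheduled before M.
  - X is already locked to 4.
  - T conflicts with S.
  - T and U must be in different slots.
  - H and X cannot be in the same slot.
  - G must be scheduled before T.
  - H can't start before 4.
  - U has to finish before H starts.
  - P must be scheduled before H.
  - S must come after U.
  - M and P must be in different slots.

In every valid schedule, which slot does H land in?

5

H's window is 4–5.
X is fixed at 4, and H can't share a slot with X.
So H must be 5.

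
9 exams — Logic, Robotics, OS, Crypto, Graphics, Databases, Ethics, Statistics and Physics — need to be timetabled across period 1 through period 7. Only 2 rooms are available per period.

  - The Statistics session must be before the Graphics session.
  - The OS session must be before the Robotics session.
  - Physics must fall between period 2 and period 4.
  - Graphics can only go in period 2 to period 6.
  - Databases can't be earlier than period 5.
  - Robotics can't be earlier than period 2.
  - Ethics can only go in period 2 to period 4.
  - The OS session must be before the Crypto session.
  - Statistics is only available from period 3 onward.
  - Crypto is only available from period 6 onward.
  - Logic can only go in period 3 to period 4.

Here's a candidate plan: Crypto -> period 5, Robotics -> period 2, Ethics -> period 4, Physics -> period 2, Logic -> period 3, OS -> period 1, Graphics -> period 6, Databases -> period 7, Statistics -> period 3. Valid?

No — it violates: Crypto is only available from period 6 onward

The Statistics session must be before the Graphics session — holds.
Statistics is only available from period 3 onward — holds.
Crypto is only available from period 6 onward — violated.
Robotics can't be earlier than period 2 — holds.
The OS session must be before the Crypto session — holds.
Ethics can only go in period 2 to period 4 — holds.
Databases can't be earlier than period 5 — holds.
Only 2 rooms are available per period — holds.
Logic can only go in period 3 to period 4 — holds.
Physics must fall between period 2 and period 4 — holds.
The OS session must be before the Robotics session — holds.
Graphics can only go in period 2 to period 6 — holds.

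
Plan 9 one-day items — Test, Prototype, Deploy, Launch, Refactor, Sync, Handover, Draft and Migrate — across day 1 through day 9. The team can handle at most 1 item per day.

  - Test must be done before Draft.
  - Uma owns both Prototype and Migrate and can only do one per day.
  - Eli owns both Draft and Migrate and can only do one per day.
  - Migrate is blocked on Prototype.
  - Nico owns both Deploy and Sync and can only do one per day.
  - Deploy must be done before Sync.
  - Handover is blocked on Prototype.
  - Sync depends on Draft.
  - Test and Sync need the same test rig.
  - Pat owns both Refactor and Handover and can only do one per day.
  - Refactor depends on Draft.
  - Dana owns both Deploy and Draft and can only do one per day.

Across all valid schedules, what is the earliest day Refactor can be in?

Precedence pushes Refactor to at least day 3.
Refactor at day 3 is achievable: Draft -> day 2; Migrate -> day 8; Sync -> day 6; Deploy -> day 5; Test -> day 1; Handover -> day 7; Prototype -> day 4; Refactor -> day 3; Launch -> day 9.

day 3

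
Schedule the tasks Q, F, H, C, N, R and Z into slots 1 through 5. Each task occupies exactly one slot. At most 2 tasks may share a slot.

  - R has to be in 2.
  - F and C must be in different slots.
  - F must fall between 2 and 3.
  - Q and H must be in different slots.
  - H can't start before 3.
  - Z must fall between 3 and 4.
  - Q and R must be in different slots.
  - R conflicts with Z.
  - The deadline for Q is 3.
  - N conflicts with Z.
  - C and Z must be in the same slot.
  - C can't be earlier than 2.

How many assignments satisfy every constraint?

Splitting on Q: it can be 1 (19), 3 (6). Listing each branch's schedules as (F, H, C, N, R, Z):
Q=1: (2,3,4,1,2,4) (2,3,4,3,2,4) (2,3,4,5,2,4) (2,4,3,1,2,3) (2,4,3,4,2,3) (2,4,3,5,2,3) (2,5,3,1,2,3) (2,5,3,4,2,3) (2,5,3,5,2,3) (2,5,4,1,2,4) (2,5,4,3,2,4) (2,5,4,5,2,4) (3,3,4,1,2,4) (3,3,4,2,2,4) (3,3,4,5,2,4) (3,5,4,1,2,4) (3,5,4,2,2,4) (3,5,4,3,2,4) (3,5,4,5,2,4) — 19.
Q=3: (2,5,4,1,2,4) (2,5,4,3,2,4) (2,5,4,5,2,4) (3,5,4,1,2,4) (3,5,4,2,2,4) (3,5,4,5,2,4) — 6.
Summing: 19 + 6 = 25.

25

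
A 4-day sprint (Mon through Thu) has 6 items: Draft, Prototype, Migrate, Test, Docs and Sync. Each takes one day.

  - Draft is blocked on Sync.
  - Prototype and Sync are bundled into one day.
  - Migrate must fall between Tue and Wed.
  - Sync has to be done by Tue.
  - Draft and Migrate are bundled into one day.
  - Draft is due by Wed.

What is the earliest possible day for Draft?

Tue

Precedence pushes Draft to at least Tue; Draft's own window allows nothing later than Wed.
Draft at Tue is achievable: Draft -> Tue; Prototype -> Mon; Test -> Mon; Docs -> Mon; Sync -> Mon; Migrate -> Tue.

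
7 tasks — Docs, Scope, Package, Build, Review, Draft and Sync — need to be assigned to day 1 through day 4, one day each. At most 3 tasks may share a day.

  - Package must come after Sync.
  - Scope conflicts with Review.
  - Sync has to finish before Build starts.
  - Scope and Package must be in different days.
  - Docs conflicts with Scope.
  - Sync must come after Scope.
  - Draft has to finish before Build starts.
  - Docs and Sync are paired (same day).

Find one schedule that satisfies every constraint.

Docs -> day 2, Package -> day 3, Sync -> day 2, Build -> day 3, Draft -> day 1, Review -> day 2, Scope -> day 1

Checking: Draft(day 1) before Build(day 3); Sync(day 2) before Build(day 3); Sync(day 2) before Package(day 3); Scope(day 1) before Sync(day 2); Scope(day 1) != Review(day 2); Docs(day 2) != Scope(day 1); Scope(day 1) != Package(day 3); Docs = Sync = day 2; max 3 per day (cap 3).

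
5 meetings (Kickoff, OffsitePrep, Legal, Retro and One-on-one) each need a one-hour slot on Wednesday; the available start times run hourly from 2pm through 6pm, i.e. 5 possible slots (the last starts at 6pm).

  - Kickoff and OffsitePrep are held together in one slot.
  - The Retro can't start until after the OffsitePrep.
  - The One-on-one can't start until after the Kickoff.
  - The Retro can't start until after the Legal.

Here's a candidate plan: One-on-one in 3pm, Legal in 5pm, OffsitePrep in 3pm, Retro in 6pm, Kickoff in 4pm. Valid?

Kickoff and OffsitePrep are held together in one slot — violated.
The One-on-one can't start until after the Kickoff — violated.
The Retro can't start until after the OffsitePrep — holds.
The Retro can't start until after the Legal — holds.

No — it violates: The One-on-one can't start until after the Kickoff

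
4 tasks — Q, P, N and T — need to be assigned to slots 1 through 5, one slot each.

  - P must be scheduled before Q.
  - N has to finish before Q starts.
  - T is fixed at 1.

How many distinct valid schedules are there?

30

Splitting on Q: it can be 2 (1), 3 (4), 4 (9), 5 (16). Listing each branch's schedules as (P, N, T):
Q=2: (1,1,1) — 1.
Q=3: (1,1,1) (1,2,1) (2,1,1) (2,2,1) — 4.
Q=4: (1,1,1) (1,2,1) (1,3,1) (2,1,1) (2,2,1) (2,3,1) (3,1,1) (3,2,1) (3,3,1) — 9.
Q=5: (1,1,1) (1,2,1) (1,3,1) (1,4,1) (2,1,1) (2,2,1) (2,3,1) (2,4,1) (3,1,1) (3,2,1) (3,3,1) (3,4,1) (4,1,1) (4,2,1) (4,3,1) (4,4,1) — 16.
Summing: 1 + 4 + 9 + 16 = 30.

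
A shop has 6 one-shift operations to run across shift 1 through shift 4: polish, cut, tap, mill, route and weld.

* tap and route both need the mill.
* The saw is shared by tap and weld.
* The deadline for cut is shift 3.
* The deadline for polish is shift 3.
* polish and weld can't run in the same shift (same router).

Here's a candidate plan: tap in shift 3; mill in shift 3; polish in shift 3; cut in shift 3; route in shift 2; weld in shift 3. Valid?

tap and route both need the mill — holds.
polish and weld can't run in the same shift (same router) — violated.
The saw is shared by tap and weld — violated.
The deadline for cut is shift 3 — holds.
The deadline for polish is shift 3 — holds.

No — it violates: The saw is shared by tap and weld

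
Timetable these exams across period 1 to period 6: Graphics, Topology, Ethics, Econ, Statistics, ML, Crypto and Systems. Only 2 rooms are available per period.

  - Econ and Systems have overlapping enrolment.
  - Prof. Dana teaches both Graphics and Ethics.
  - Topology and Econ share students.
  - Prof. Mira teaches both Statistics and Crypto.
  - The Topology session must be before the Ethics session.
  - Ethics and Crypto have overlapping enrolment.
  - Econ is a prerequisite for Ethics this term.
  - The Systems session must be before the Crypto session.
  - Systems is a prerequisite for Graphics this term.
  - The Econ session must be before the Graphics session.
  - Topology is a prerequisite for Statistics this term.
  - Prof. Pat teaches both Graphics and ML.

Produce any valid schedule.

ML=period 4; Graphics=period 3; Crypto=period 3; Econ=period 2; Topology=period 1; Statistics=period 2; Ethics=period 4; Systems=period 1

Checking: Topology(period 1) before Ethics(period 4); Systems(period 1) before Crypto(period 3); Systems(period 1) before Graphics(period 3); Econ(period 2) before Graphics(period 3); Econ(period 2) before Ethics(period 4); Topology(period 1) before Statistics(period 2); Statistics(period 2) != Crypto(period 3); Graphics(period 3) != Ethics(period 4); Topology(period 1) != Econ(period 2); Econ(period 2) != Systems(period 1); Ethics(period 4) != Crypto(period 3); Graphics(period 3) != ML(period 4); max 2 per period (cap 2).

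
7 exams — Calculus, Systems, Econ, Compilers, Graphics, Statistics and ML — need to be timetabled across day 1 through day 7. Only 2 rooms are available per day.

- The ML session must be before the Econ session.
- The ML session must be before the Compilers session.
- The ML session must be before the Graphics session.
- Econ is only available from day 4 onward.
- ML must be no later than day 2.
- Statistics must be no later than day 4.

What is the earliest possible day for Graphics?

Precedence pushes Graphics to at least day 2.
Graphics at day 2 is achievable: Statistics=day 1; Systems=day 3; Graphics=day 2; Compilers=day 2; Calculus=day 3; ML=day 1; Econ=day 4.

day 2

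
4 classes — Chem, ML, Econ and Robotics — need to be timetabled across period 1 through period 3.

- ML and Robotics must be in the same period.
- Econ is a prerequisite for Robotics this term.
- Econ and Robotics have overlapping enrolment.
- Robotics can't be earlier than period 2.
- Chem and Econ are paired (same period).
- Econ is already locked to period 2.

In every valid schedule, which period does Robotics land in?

Robotics's window is period 2–period 3.
Econ is fixed at period 2, and Robotics can't share a period with Econ.
So Robotics must be period 3.

period 3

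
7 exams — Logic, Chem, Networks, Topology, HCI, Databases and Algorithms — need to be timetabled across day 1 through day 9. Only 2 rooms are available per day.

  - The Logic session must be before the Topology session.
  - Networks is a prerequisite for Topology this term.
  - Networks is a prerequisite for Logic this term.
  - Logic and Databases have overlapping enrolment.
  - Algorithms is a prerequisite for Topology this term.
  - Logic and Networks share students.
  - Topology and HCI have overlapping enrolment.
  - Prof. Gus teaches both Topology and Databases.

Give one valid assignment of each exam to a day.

Logic in day 2, Networks in day 1, Topology in day 3, Chem in day 2, Algorithms in day 1, HCI in day 4, Databases in day 4

Checking: Networks(day 1) before Topology(day 3); Logic(day 2) before Topology(day 3); Algorithms(day 1) before Topology(day 3); Networks(day 1) before Logic(day 2); Logic(day 2) != Databases(day 4); Topology(day 3) != Databases(day 4); Logic(day 2) != Networks(day 1); Topology(day 3) != HCI(day 4); max 2 per day (cap 2).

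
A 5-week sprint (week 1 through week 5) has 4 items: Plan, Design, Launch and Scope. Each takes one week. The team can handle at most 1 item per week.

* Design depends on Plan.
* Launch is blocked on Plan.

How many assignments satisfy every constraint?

Splitting on Plan: it can be week 1 (24), week 2 (12), week 3 (4). Listing each branch's schedules as (Design, Launch, Scope) by week number:
Plan=week 1: (2,3,4) (2,3,5) (2,4,3) (2,4,5) (2,5,3) (2,5,4) (3,2,4) (3,2,5) (3,4,2) (3,4,5) (3,5,2) (3,5,4) (4,2,3) (4,2,5) (4,3,2) (4,3,5) (4,5,2) (4,5,3) (5,2,3) (5,2,4) (5,3,2) (5,3,4) (5,4,2) (5,4,3) — 24.
Plan=week 2: (3,4,1) (3,4,5) (3,5,1) (3,5,4) (4,3,1) (4,3,5) (4,5,1) (4,5,3) (5,3,1) (5,3,4) (5,4,1) (5,4,3) — 12.
Plan=week 3: (4,5,1) (4,5,2) (5,4,1) (5,4,2) — 4.
Summing: 24 + 12 + 4 = 40.

40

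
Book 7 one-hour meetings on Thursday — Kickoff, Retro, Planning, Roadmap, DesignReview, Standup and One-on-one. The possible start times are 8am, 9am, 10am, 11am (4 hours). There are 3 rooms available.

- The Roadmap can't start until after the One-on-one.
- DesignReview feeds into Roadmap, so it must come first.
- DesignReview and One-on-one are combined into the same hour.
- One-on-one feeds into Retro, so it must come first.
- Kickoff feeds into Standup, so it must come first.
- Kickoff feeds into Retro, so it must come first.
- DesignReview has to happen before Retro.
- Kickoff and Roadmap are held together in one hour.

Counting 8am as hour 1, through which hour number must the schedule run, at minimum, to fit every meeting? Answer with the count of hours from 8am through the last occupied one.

The precedence chain requires at least 3 distinct hours.
With at most 3 per hour and 7 meetings, at least 3 hours are needed.
3 works (last occupied hour: 10am): for example One-on-one -> 8am, Standup -> 10am, Retro -> 10am, Kickoff -> 9am, DesignReview -> 8am, Roadmap -> 9am, Planning -> 8am.

3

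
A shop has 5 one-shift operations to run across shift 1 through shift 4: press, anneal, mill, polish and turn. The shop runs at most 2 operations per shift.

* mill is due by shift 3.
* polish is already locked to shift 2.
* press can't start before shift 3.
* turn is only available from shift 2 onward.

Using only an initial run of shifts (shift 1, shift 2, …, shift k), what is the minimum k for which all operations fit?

3 shifts

With at most 2 per shift and 5 operations, at least 3 shifts are needed.
press can't be placed before shift 3, so the schedule must run through at least shift 3.
3 works (last occupied shift: shift 3): for example press=shift 3, mill=shift 1, turn=shift 2, anneal=shift 1, polish=shift 2.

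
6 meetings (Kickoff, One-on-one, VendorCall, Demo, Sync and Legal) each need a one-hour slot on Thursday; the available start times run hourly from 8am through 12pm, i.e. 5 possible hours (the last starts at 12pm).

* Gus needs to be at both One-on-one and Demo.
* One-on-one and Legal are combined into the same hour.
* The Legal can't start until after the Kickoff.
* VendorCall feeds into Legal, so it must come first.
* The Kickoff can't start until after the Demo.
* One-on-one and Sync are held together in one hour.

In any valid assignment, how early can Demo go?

8am

Downstream work caps Demo at 10am.
Demo at 8am is achievable: VendorCall in 8am, Sync in 10am, One-on-one in 10am, Kickoff in 9am, Legal in 10am, Demo in 8am.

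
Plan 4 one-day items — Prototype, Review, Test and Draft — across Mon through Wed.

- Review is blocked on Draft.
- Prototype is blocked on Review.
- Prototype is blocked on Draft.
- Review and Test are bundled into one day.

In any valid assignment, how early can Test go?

Test must be in the same day as Review, which can't be before Tue, so Test is at least Tue; Test must be in the same day as Review, which can't be after Tue, so Test is at most Tue.
Test at Tue is achievable: Test in Tue; Review in Tue; Draft in Mon; Prototype in Wed.

Tue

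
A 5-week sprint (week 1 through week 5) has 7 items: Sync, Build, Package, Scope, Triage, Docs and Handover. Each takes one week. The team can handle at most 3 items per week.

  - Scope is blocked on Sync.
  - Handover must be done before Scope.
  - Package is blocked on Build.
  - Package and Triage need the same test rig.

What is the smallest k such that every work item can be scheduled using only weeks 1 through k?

3 weeks

The precedence chain requires at least 2 distinct weeks.
With at most 3 per week and 7 work items, at least 3 weeks are needed.
3 works (last occupied week: week 3): for example Package in week 2, Sync in week 1, Docs in week 2, Handover in week 1, Triage in week 3, Scope in week 2, Build in week 1.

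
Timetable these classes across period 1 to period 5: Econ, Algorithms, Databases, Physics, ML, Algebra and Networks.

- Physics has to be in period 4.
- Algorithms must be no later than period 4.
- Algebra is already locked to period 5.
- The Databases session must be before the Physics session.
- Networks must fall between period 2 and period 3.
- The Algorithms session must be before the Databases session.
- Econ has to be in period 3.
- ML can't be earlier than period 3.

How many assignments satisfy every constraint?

Splitting on Algorithms: it can be period 1 (12), period 2 (6). Listing each branch's schedules as (Econ, Databases, Physics, ML, Algebra, Networks) by period number:
Algorithms=period 1: (3,2,4,3,5,2) (3,2,4,3,5,3) (3,2,4,4,5,2) (3,2,4,4,5,3) (3,2,4,5,5,2) (3,2,4,5,5,3) (3,3,4,3,5,2) (3,3,4,3,5,3) (3,3,4,4,5,2) (3,3,4,4,5,3) (3,3,4,5,5,2) (3,3,4,5,5,3) — 12.
Algorithms=period 2: (3,3,4,3,5,2) (3,3,4,3,5,3) (3,3,4,4,5,2) (3,3,4,4,5,3) (3,3,4,5,5,2) (3,3,4,5,5,3) — 6.
Summing: 12 + 6 = 18.

18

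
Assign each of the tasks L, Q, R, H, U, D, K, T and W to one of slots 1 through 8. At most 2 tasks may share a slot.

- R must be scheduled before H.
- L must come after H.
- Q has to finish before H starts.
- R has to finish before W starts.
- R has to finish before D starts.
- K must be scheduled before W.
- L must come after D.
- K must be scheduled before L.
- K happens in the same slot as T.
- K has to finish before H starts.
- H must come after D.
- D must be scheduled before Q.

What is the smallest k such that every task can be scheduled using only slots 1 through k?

6

The precedence chain requires at least 5 distinct slots.
With at most 2 per slot and 9 tasks, at least 5 slots are needed.
Could 5 slots be enough, i.e. nothing placed later than 5? First, L must come after K (at 1 or later) → {2, 3, 4, 5}; K must come before L (at 5 or earlier) → {1, 2, 3, 4}; H must come after R (at 1 or later) → {2, 3, 4, 5}; R must come before H (at 5 or earlier) → {1, 2, 3, 4}; Q must come before H (at 5 or earlier) → {1, 2, 3, 4}; L must come after H (at 2 or later) → {3, 4, 5}; H must come before L (at 5 or earlier) → {2, 3, 4}; D must come before H (at 4 or earlier) → {1, 2, 3}; D must come after R (at 1 or later) → {2, 3}; R must come before D (at 3 or earlier) → {1, 2}; Q must come after D (at 2 or later) → {3, 4}; K must come before H (at 4 or earlier) → {1, 2, 3}; T must be in the same slot as K (in {1, 2, 3}) → {1, 2, 3}; H must come after Q (at 3 or later) → {4}; Q must come before H (at 4 or earlier) → {3}; D must come before Q (at 3 or earlier) → {2}; R must come before D (at 2 or earlier) → {1}. K could then only be at {1, 2, 3}; try each:
- suppose K is at 1; T must be in the same slot as K (in {1}) → {1}; that puts R, K and T all in 1 — more than 2 per slot.
- suppose K is at 2; T must be in the same slot as K (in {2}) → {2}; that puts D, K and T all in 2 — more than 2 per slot.
- suppose K is at 3; T must be in the same slot as K (in {3}) → {3}; that puts Q, K and T all in 3 — more than 2 per slot.
Every option fails, so 5 slots is not enough.
6 works (last occupied slot: 6): for example T=3, D=2, H=5, K=3, W=4, L=6, R=1, Q=4, U=1.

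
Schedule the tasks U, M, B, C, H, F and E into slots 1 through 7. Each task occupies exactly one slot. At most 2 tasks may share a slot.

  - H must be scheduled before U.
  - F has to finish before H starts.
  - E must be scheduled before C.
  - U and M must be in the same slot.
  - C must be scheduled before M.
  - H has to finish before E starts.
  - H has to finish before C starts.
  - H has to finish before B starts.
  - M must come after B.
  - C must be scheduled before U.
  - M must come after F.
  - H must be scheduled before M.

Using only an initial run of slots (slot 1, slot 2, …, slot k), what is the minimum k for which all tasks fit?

The precedence chain requires at least 5 distinct slots.
With at most 2 per slot and 7 tasks, at least 4 slots are needed.
5 works (last occupied slot: 5): for example U -> 5, F -> 1, C -> 4, M -> 5, B -> 3, H -> 2, E -> 3.

5 slots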